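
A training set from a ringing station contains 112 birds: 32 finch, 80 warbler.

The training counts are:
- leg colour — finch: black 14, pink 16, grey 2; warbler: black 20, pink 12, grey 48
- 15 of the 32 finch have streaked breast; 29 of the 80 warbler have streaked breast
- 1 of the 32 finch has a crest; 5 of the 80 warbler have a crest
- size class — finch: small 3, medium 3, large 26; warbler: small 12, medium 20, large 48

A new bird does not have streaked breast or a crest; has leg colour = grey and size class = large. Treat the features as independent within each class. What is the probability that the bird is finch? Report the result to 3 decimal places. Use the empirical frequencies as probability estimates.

0.046

finch: (32/112) × (2/32) × (17/32) × (31/32) × (26/32) ≈ 0.007467
warbler: (80/112) × (48/80) × (51/80) × (75/80) × (48/80) ≈ 0.153683
P(finch | x) = 0.007467 / 0.16115 ≈ 0.046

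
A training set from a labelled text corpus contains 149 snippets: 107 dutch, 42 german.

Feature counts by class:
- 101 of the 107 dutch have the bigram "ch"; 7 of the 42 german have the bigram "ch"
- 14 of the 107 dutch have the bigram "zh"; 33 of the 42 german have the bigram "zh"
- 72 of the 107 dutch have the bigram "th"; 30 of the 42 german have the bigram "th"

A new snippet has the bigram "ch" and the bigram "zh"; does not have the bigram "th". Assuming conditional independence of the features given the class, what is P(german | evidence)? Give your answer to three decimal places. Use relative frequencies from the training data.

dutch: (107/149) × (101/107) × (14/107) × (35/107) ≈ 0.0290111
german: (42/149) × (7/42) × (33/42) × (12/42) ≈ 0.0105465
P(german | x) = 0.0105465 / 0.0395576 ≈ 0.267

0.267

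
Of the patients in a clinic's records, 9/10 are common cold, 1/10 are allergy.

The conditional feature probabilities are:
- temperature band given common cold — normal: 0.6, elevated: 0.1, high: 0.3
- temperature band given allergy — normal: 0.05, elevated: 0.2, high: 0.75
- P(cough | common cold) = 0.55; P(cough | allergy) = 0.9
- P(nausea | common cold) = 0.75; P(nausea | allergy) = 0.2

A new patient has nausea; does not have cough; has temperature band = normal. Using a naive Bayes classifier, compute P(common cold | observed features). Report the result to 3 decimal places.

common cold: 0.9 × 0.6 × (1−0.55) × 0.75 = 0.18225
allergy: 0.1 × 0.05 × (1−0.9) × 0.2 = 0.0001
P(common cold | x) = 0.18225 / 0.18235 ≈ 0.999

0.999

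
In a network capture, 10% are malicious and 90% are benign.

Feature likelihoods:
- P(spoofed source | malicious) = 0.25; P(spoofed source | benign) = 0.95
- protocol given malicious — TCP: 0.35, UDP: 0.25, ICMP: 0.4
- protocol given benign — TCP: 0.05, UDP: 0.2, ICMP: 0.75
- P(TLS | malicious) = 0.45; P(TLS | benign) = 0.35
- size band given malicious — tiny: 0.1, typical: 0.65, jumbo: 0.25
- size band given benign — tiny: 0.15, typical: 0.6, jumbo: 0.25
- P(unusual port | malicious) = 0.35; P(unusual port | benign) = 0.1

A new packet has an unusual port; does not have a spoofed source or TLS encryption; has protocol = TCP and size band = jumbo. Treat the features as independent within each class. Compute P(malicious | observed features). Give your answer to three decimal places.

0.972

malicious: 0.1 × (1−0.25) × 0.35 × (1−0.45) × 0.25 × 0.35 = 0.00126328125
benign: 0.9 × (1−0.95) × 0.05 × (1−0.35) × 0.25 × 0.1 = 0.0000365625
P(malicious | x) = 0.00126328125 / 0.00129984375 ≈ 0.972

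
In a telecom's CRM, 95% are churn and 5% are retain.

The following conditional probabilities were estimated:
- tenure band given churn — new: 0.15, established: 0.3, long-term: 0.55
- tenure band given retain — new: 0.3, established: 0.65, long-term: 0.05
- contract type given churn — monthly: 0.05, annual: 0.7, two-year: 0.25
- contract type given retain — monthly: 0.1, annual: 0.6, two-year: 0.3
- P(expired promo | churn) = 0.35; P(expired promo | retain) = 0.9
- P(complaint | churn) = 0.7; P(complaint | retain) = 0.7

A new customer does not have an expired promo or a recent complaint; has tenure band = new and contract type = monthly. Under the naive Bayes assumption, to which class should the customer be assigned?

churn

churn: 0.95 × 0.15 × 0.05 × (1−0.35) × (1−0.7) = 0.001389375
retain: 0.05 × 0.3 × 0.1 × (1−0.9) × (1−0.7) = 0.000045
Highest score → churn.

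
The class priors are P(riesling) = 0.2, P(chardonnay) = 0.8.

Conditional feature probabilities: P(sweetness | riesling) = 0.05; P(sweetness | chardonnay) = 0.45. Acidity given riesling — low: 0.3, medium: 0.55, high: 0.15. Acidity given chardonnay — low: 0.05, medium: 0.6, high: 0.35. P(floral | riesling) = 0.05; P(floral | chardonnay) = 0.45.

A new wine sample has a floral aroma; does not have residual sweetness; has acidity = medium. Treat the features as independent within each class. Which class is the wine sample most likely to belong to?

riesling: 0.2 × (1−0.05) × 0.55 × 0.05 = 0.005225
chardonnay: 0.8 × (1−0.45) × 0.6 × 0.45 = 0.1188
Highest score → chardonnay.

chardonnay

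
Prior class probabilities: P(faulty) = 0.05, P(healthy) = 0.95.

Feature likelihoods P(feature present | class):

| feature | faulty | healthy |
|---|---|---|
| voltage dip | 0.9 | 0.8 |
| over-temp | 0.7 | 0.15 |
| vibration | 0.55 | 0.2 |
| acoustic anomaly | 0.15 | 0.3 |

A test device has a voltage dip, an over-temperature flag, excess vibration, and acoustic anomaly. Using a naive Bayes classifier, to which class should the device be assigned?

healthy

faulty: 0.05 × 0.9 × 0.7 × 0.55 × 0.15 = 0.00259875
healthy: 0.95 × 0.8 × 0.15 × 0.2 × 0.3 = 0.00684
Highest score → healthy.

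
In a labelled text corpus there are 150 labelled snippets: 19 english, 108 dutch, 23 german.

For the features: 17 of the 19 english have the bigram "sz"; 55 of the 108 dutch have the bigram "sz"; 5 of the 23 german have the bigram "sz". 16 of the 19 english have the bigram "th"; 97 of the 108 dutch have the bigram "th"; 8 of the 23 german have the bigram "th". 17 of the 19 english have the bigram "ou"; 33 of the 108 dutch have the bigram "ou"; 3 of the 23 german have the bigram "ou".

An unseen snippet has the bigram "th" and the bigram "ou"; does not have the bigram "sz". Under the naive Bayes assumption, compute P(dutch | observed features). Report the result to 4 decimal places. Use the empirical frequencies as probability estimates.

0.8623

english: (19/150) × (2/19) × (16/19) × (17/19) ≈ 0.0100462
dutch: (108/150) × (53/108) × (97/108) × (33/108) ≈ 0.0969667
german: (23/150) × (18/23) × (8/23) × (3/23) ≈ 0.00544423
P(dutch | x) = 0.0969667 / 0.11245713 ≈ 0.8623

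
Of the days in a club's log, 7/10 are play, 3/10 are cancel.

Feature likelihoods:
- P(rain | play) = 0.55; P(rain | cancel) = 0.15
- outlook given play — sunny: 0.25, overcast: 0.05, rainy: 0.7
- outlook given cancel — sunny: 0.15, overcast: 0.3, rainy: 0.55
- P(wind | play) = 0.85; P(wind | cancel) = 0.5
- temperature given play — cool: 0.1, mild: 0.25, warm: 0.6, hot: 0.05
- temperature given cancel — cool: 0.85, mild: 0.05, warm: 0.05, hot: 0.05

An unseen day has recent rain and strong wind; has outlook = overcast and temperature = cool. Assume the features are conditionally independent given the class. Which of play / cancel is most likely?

cancel

play: 0.7 × 0.55 × 0.05 × 0.85 × 0.1 = 0.00163625
cancel: 0.3 × 0.15 × 0.3 × 0.5 × 0.85 = 0.0057375
Highest score → cancel.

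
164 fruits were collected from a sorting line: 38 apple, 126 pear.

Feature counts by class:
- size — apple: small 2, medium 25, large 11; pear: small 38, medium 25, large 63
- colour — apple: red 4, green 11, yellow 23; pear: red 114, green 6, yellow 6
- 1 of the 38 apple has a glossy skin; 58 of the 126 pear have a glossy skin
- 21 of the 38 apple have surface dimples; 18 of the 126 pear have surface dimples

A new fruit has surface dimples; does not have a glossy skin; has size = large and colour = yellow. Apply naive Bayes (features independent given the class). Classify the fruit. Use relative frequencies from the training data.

apple

apple: (38/164) × (11/38) × (23/38) × (37/38) × (21/38) ≈ 0.0218447
pear: (126/164) × (63/126) × (6/126) × (68/126) × (18/126) ≈ 0.00141032
Highest score → apple.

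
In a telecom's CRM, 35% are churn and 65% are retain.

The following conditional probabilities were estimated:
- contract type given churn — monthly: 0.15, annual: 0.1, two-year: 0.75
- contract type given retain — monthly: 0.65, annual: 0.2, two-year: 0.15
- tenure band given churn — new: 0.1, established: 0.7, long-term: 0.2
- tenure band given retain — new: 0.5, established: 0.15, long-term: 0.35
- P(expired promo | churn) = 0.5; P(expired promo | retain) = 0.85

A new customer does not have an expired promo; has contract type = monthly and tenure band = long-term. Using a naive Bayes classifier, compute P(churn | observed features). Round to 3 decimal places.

0.191

churn: 0.35 × 0.15 × 0.2 × (1−0.5) = 0.00525
retain: 0.65 × 0.65 × 0.35 × (1−0.85) = 0.02218125
P(churn | x) = 0.00525 / 0.02743125 ≈ 0.191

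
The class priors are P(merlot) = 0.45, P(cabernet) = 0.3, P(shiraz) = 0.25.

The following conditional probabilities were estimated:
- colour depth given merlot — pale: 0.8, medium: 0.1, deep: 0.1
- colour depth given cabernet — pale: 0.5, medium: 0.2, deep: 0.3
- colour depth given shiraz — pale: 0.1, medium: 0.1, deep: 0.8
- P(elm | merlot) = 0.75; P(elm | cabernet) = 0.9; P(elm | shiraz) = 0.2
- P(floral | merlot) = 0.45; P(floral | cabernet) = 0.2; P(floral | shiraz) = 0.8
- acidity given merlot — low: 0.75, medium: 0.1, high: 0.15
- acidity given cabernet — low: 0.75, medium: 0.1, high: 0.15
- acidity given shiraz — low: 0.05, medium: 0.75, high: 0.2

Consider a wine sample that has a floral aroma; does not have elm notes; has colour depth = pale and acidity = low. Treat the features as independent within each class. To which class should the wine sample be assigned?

merlot: 0.45 × 0.8 × (1−0.75) × 0.45 × 0.75 = 0.030375
cabernet: 0.3 × 0.5 × (1−0.9) × 0.2 × 0.75 = 0.00225
shiraz: 0.25 × 0.1 × (1−0.2) × 0.8 × 0.05 = 0.0008
Highest score → merlot.

merlot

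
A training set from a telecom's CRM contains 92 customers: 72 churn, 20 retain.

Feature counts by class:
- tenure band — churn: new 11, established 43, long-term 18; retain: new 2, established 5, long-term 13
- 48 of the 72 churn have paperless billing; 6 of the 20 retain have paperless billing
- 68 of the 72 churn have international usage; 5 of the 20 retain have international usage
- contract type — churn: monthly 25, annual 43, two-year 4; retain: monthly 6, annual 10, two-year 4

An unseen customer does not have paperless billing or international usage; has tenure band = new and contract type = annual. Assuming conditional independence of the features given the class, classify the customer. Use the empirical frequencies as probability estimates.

retain

churn: (72/92) × (11/72) × (24/72) × (4/72) × (43/72) ≈ 0.00132235
retain: (20/92) × (2/20) × (14/20) × (15/20) × (10/20) ≈ 0.00570652
Highest score → retain.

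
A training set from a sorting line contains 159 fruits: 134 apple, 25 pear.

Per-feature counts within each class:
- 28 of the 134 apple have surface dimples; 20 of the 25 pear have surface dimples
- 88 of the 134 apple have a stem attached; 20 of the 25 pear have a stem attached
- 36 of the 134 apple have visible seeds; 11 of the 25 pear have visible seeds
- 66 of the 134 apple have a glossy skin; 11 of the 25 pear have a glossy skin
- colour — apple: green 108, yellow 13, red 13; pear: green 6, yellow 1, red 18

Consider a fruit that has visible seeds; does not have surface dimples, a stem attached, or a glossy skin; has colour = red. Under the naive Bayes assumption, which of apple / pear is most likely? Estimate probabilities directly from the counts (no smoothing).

apple

apple: (134/159) × (106/134) × (46/134) × (36/134) × (68/134) × (13/134) ≈ 0.00302693
pear: (25/159) × (5/25) × (5/25) × (11/25) × (14/25) × (18/25) ≈ 0.00111577
Highest score → apple.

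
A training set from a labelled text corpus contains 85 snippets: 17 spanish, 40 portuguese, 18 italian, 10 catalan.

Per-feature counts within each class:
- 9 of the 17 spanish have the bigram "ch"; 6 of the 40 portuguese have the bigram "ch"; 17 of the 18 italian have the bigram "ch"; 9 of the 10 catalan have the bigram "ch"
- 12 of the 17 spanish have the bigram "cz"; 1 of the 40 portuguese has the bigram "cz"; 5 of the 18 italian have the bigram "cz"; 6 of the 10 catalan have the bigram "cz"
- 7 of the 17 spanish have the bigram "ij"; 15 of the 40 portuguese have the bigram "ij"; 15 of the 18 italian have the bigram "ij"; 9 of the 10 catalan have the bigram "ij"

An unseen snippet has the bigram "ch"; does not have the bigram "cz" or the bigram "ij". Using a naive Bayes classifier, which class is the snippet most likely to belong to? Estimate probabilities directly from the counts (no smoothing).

spanish: (17/85) × (9/17) × (5/17) × (10/17) ≈ 0.0183187
portuguese: (40/85) × (6/40) × (39/40) × (25/40) ≈ 0.0430147
italian: (18/85) × (17/18) × (13/18) × (3/18) ≈ 0.0240741
catalan: (10/85) × (9/10) × (4/10) × (1/10) ≈ 0.00423529
Highest score → portuguese.

portuguese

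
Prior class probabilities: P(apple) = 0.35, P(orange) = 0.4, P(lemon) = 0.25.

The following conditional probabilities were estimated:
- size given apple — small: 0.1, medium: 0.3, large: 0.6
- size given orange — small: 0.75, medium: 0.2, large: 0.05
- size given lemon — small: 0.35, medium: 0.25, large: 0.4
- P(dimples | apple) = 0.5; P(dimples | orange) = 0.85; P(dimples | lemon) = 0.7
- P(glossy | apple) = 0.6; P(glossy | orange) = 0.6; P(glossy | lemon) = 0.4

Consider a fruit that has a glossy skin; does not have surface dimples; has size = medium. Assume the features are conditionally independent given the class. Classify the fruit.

apple

apple: 0.35 × 0.3 × (1−0.5) × 0.6 = 0.0315
orange: 0.4 × 0.2 × (1−0.85) × 0.6 = 0.0072
lemon: 0.25 × 0.25 × (1−0.7) × 0.4 = 0.0075
Highest score → apple.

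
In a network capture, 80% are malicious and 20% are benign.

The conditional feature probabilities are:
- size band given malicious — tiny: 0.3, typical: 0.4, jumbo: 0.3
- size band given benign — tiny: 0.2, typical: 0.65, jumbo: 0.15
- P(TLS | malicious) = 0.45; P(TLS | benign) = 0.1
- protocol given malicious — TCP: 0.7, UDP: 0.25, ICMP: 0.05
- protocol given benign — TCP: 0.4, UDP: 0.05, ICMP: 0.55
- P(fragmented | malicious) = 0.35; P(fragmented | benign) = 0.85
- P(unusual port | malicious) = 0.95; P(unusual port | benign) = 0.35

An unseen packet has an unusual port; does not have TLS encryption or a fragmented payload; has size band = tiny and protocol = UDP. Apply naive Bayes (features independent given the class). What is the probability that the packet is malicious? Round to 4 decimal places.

0.9954

malicious: 0.8 × 0.3 × (1−0.45) × 0.25 × (1−0.35) × 0.95 = 0.0203775
benign: 0.2 × 0.2 × (1−0.1) × 0.05 × (1−0.85) × 0.35 = 0.0000945
P(malicious | x) = 0.0203775 / 0.020472 ≈ 0.9954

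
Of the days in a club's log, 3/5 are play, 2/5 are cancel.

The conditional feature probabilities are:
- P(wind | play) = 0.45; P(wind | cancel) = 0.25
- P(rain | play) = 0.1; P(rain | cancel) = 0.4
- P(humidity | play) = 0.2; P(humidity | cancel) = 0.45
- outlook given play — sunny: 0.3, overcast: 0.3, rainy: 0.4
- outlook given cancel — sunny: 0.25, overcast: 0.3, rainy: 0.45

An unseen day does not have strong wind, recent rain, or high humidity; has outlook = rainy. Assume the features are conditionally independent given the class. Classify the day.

play

play: 0.6 × (1−0.45) × (1−0.1) × (1−0.2) × 0.4 = 0.09504
cancel: 0.4 × (1−0.25) × (1−0.4) × (1−0.45) × 0.45 = 0.04455
Highest score → play.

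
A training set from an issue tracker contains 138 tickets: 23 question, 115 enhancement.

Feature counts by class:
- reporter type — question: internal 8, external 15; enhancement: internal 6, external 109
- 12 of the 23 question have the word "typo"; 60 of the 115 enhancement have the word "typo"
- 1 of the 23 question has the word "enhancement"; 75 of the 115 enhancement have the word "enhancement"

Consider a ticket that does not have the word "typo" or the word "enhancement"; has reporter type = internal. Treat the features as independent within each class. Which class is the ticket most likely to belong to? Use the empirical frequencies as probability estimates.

question: (23/138) × (8/23) × (11/23) × (22/23) ≈ 0.0265198
enhancement: (115/138) × (6/115) × (55/115) × (40/115) ≈ 0.00723268
Highest score → question.

question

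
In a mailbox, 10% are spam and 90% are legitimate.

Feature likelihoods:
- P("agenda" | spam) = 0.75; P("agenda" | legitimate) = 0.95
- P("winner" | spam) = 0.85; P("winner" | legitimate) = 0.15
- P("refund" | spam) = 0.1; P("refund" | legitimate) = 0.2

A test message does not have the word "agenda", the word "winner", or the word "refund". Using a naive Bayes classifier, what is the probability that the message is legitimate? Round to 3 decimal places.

spam: 0.1 × (1−0.75) × (1−0.85) × (1−0.1) = 0.003375
legitimate: 0.9 × (1−0.95) × (1−0.15) × (1−0.2) = 0.0306
P(legitimate | x) = 0.0306 / 0.033975 ≈ 0.901

0.901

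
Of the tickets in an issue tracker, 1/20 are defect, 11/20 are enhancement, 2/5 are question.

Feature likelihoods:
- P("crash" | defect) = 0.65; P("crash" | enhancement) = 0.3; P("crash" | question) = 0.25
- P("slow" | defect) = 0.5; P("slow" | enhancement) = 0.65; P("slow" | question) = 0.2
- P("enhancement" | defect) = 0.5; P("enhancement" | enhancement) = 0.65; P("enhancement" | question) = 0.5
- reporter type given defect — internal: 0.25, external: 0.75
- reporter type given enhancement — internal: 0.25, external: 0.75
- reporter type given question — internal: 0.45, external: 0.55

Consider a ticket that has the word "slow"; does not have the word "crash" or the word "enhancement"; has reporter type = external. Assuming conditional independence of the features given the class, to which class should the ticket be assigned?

enhancement

defect: 0.05 × (1−0.65) × 0.5 × (1−0.5) × 0.75 = 0.00328125
enhancement: 0.55 × (1−0.3) × 0.65 × (1−0.65) × 0.75 = 0.065690625
question: 0.4 × (1−0.25) × 0.2 × (1−0.5) × 0.55 = 0.0165
Highest score → enhancement.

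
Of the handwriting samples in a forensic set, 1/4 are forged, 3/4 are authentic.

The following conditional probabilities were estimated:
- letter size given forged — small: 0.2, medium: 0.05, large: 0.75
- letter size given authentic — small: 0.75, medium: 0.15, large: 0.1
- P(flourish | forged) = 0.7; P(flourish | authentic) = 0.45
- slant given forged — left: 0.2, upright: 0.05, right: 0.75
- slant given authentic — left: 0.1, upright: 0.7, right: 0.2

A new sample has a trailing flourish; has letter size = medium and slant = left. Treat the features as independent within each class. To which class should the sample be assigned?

forged: 0.25 × 0.05 × 0.7 × 0.2 = 0.00175
authentic: 0.75 × 0.15 × 0.45 × 0.1 = 0.0050625
Highest score → authentic.

authentic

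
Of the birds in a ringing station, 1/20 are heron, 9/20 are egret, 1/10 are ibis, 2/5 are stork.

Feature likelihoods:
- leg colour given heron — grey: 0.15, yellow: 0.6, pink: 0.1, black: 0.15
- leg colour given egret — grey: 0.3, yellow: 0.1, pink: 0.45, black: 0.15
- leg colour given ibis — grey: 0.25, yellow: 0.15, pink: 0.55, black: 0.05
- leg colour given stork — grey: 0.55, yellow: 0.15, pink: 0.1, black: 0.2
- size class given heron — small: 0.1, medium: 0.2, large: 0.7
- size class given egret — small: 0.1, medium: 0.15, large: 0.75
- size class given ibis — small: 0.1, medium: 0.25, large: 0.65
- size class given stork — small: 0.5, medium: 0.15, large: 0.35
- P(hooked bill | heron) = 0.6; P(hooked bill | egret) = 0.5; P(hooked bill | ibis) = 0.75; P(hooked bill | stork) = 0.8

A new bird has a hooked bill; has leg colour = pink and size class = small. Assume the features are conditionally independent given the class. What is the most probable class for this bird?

stork

heron: 0.05 × 0.1 × 0.1 × 0.6 = 0.0003
egret: 0.45 × 0.45 × 0.1 × 0.5 = 0.010125
ibis: 0.1 × 0.55 × 0.1 × 0.75 = 0.004125
stork: 0.4 × 0.1 × 0.5 × 0.8 = 0.016
Highest score → stork.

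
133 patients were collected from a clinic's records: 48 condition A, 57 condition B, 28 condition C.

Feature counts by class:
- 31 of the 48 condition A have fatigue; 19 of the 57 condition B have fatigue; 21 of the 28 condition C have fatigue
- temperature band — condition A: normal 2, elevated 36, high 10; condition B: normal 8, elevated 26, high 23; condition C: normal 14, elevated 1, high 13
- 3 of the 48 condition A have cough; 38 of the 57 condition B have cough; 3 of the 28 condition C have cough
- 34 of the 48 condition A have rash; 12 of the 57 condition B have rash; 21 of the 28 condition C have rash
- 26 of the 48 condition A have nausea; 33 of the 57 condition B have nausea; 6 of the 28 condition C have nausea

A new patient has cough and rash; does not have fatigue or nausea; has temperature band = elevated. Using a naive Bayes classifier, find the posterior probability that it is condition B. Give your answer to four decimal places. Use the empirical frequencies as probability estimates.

0.7887

condition A: (48/133) × (17/48) × (36/48) × (3/48) × (34/48) × (22/48) ≈ 0.00194517
condition B: (57/133) × (38/57) × (26/57) × (38/57) × (12/57) × (24/57) ≈ 0.00770162
condition C: (28/133) × (7/28) × (1/28) × (3/28) × (21/28) × (22/28) ≈ 0.00011868
P(condition B | x) = 0.00770162 / 0.00976547 ≈ 0.7887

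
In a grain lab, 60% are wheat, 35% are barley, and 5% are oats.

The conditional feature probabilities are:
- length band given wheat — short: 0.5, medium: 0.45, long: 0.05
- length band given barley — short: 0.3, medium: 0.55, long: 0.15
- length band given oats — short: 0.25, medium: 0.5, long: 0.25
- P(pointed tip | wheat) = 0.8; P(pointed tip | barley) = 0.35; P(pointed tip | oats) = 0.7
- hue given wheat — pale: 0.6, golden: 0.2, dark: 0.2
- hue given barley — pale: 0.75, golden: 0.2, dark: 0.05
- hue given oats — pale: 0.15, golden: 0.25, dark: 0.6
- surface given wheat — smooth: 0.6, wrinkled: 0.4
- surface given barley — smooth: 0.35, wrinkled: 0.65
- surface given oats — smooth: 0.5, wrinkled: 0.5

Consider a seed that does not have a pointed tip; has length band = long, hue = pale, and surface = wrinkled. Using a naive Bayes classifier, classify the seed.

wheat: 0.6 × 0.05 × (1−0.8) × 0.6 × 0.4 = 0.00144
barley: 0.35 × 0.15 × (1−0.35) × 0.75 × 0.65 = 0.0166359375
oats: 0.05 × 0.25 × (1−0.7) × 0.15 × 0.5 = 0.00028125
Highest score → barley.

barley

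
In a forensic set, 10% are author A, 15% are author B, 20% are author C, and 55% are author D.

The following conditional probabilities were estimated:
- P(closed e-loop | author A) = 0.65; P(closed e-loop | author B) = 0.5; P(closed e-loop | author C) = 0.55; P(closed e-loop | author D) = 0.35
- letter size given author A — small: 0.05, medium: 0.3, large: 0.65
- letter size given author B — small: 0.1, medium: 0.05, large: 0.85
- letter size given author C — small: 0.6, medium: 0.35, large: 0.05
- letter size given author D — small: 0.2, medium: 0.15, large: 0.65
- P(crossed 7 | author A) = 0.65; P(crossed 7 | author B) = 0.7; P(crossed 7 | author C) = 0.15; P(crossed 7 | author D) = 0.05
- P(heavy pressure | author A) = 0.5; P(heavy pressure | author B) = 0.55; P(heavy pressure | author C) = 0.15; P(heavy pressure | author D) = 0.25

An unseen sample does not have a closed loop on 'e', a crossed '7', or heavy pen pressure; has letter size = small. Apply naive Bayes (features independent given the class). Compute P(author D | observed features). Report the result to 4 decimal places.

author A: 0.1 × (1−0.65) × 0.05 × (1−0.65) × (1−0.5) = 0.00030625
author B: 0.15 × (1−0.5) × 0.1 × (1−0.7) × (1−0.55) = 0.0010125
author C: 0.2 × (1−0.55) × 0.6 × (1−0.15) × (1−0.15) = 0.039015
author D: 0.55 × (1−0.35) × 0.2 × (1−0.05) × (1−0.25) = 0.05094375
P(author D | x) = 0.05094375 / 0.0912775 ≈ 0.5581

0.5581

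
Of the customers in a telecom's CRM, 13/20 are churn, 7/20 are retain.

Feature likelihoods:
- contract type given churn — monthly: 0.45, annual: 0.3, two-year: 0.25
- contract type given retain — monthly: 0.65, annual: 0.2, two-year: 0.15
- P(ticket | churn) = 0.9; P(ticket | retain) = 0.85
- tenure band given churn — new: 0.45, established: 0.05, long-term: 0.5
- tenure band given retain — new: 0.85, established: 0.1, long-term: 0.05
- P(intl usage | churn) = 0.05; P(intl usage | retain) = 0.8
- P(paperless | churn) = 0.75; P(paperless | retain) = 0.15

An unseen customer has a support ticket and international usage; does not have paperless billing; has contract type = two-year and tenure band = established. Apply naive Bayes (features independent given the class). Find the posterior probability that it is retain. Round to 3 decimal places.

0.971

churn: 0.65 × 0.25 × 0.9 × 0.05 × 0.05 × (1−0.75) = 0.00009140625
retain: 0.35 × 0.15 × 0.85 × 0.1 × 0.8 × (1−0.15) = 0.0030345
P(retain | x) = 0.0030345 / 0.00312590625 ≈ 0.971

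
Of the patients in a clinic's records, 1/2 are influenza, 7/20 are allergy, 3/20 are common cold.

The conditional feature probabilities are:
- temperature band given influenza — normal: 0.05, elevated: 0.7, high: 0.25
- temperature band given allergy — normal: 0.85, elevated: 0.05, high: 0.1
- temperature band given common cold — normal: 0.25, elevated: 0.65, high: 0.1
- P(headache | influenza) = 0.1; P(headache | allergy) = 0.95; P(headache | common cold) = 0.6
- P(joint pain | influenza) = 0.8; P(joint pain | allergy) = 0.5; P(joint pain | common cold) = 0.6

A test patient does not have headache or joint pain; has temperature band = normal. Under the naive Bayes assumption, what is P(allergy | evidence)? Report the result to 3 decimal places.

influenza: 0.5 × 0.05 × (1−0.1) × (1−0.8) = 0.0045
allergy: 0.35 × 0.85 × (1−0.95) × (1−0.5) = 0.0074375
common cold: 0.15 × 0.25 × (1−0.6) × (1−0.6) = 0.006
P(allergy | x) = 0.0074375 / 0.0179375 ≈ 0.415

0.415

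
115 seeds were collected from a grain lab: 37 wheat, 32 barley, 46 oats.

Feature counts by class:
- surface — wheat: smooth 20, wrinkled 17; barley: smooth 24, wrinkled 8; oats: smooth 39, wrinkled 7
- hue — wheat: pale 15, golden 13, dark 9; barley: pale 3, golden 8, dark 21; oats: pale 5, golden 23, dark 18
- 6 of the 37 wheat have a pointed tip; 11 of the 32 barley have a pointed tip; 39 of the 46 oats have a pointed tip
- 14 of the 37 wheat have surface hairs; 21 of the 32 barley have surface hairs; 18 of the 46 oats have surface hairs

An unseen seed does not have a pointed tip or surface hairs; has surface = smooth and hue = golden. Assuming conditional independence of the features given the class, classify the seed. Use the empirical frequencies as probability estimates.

wheat: (37/115) × (20/37) × (13/37) × (31/37) × (23/37) ≈ 0.0318244
barley: (32/115) × (24/32) × (8/32) × (21/32) × (11/32) ≈ 0.0117697
oats: (46/115) × (39/46) × (23/46) × (7/46) × (28/46) ≈ 0.0157064
Highest score → wheat.

wheat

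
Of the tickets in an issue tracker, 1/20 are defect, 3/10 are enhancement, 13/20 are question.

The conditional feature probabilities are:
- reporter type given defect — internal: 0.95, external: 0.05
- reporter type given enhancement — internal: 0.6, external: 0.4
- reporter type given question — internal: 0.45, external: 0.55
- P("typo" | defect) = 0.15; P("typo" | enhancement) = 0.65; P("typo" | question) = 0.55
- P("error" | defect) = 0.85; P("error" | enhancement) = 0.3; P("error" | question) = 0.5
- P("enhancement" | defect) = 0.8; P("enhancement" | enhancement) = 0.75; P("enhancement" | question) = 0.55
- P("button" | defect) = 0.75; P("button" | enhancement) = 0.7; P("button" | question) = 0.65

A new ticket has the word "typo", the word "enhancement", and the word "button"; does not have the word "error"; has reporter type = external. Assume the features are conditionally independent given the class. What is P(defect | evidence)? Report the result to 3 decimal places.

defect: 0.05 × 0.05 × 0.15 × (1−0.85) × 0.8 × 0.75 = 0.00003375
enhancement: 0.3 × 0.4 × 0.65 × (1−0.3) × 0.75 × 0.7 = 0.028665
question: 0.65 × 0.55 × 0.55 × (1−0.5) × 0.55 × 0.65 = 0.03514671875
P(defect | x) = 0.00003375 / 0.06384546875 ≈ 0.001

0.001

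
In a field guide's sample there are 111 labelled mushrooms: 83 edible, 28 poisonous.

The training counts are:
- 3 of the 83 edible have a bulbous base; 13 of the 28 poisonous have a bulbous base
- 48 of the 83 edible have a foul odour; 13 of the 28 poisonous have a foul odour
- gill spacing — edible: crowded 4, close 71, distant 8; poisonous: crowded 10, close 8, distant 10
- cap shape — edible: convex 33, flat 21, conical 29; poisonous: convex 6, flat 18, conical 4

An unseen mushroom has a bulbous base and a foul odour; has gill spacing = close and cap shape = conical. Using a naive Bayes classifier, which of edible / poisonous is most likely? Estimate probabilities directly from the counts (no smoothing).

edible

edible: (83/111) × (3/83) × (48/83) × (71/83) × (29/83) ≈ 0.00467156
poisonous: (28/111) × (13/28) × (13/28) × (8/28) × (4/28) ≈ 0.00221942
Highest score → edible.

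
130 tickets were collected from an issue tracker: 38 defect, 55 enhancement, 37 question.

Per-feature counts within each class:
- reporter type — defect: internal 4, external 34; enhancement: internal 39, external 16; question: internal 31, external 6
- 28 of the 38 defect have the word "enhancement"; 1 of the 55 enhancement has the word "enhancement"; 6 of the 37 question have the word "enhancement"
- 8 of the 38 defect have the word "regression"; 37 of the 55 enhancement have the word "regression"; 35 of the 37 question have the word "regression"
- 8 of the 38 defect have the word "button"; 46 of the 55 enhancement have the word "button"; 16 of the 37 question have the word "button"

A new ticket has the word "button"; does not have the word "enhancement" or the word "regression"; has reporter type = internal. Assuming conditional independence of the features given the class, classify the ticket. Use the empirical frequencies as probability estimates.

defect: (38/130) × (4/38) × (10/38) × (30/38) × (8/38) ≈ 0.00134579
enhancement: (55/130) × (39/55) × (54/55) × (18/55) × (46/55) ≈ 0.0806227
question: (37/130) × (31/37) × (31/37) × (2/37) × (16/37) ≈ 0.00467009
Highest score → enhancement.

enhancement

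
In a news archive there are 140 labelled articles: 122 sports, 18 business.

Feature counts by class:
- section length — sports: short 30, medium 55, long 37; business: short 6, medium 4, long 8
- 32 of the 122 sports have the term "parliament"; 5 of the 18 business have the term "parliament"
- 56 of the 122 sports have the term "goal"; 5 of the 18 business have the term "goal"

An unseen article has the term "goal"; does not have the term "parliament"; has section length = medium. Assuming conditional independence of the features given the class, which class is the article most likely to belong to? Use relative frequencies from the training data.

sports

sports: (122/140) × (55/122) × (90/122) × (56/122) ≈ 0.133029
business: (18/140) × (4/18) × (13/18) × (5/18) ≈ 0.00573192
Highest score → sports.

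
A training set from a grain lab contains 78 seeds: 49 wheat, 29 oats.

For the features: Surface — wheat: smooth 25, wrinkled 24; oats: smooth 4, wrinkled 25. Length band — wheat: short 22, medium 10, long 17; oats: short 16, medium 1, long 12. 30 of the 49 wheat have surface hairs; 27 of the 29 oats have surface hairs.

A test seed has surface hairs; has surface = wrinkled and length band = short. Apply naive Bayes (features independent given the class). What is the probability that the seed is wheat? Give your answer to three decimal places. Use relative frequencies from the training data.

0.339

wheat: (49/78) × (24/49) × (22/49) × (30/49) ≈ 0.0845801
oats: (29/78) × (25/29) × (16/29) × (27/29) ≈ 0.164639
P(wheat | x) = 0.0845801 / 0.2492191 ≈ 0.339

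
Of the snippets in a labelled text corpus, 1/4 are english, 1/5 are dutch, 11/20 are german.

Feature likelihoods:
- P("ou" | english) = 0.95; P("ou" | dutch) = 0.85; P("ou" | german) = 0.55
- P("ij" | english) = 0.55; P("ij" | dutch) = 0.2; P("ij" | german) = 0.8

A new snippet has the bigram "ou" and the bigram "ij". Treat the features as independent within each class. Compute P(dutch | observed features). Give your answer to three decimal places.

0.084

english: 0.25 × 0.95 × 0.55 = 0.130625
dutch: 0.2 × 0.85 × 0.2 = 0.034
german: 0.55 × 0.55 × 0.8 = 0.242
P(dutch | x) = 0.034 / 0.406625 ≈ 0.084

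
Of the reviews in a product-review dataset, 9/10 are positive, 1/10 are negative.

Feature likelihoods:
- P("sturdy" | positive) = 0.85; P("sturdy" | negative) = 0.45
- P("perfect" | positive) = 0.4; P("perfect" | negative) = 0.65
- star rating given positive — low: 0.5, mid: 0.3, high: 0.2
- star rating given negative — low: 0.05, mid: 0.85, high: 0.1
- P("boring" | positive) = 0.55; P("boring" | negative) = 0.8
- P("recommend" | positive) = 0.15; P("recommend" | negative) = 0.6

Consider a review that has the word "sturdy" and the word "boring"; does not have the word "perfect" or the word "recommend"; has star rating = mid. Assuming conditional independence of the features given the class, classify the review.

positive

positive: 0.9 × 0.85 × (1−0.4) × 0.3 × 0.55 × (1−0.15) = 0.06437475
negative: 0.1 × 0.45 × (1−0.65) × 0.85 × 0.8 × (1−0.6) = 0.004284
Highest score → positive.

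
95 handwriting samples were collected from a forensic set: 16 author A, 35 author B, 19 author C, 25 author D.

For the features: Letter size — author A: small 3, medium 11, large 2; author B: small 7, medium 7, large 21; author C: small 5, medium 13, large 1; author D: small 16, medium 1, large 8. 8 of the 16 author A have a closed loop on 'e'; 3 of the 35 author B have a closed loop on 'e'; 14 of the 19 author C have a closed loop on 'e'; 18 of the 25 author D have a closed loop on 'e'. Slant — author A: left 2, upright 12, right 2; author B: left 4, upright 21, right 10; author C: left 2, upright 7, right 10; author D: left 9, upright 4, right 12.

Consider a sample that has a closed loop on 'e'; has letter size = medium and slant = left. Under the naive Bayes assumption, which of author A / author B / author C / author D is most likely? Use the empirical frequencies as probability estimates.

author C

author A: (16/95) × (11/16) × (8/16) × (2/16) ≈ 0.00723684
author B: (35/95) × (7/35) × (3/35) × (4/35) ≈ 0.000721805
author C: (19/95) × (13/19) × (14/19) × (2/19) ≈ 0.0106138
author D: (25/95) × (1/25) × (18/25) × (9/25) ≈ 0.00272842
Highest score → author C.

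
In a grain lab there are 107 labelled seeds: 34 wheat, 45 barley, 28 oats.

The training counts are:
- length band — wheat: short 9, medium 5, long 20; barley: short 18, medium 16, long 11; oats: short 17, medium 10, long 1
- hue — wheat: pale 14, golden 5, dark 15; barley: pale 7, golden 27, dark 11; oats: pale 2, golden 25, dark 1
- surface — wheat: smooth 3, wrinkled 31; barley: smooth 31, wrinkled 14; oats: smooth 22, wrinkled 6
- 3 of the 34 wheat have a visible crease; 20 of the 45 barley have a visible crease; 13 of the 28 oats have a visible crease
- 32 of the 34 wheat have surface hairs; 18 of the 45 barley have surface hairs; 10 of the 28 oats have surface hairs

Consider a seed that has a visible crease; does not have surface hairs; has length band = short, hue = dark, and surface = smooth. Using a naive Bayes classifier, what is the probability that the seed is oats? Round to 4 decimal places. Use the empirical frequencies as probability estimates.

0.1495

wheat: (34/107) × (9/34) × (15/34) × (3/34) × (3/34) × (2/34) ≈ 0.0000169944
barley: (45/107) × (18/45) × (11/45) × (31/45) × (20/45) × (27/45) ≈ 0.00755417
oats: (28/107) × (17/28) × (1/28) × (22/28) × (13/28) × (18/28) ≈ 0.00133067
P(oats | x) = 0.00133067 / 0.0089018344 ≈ 0.1495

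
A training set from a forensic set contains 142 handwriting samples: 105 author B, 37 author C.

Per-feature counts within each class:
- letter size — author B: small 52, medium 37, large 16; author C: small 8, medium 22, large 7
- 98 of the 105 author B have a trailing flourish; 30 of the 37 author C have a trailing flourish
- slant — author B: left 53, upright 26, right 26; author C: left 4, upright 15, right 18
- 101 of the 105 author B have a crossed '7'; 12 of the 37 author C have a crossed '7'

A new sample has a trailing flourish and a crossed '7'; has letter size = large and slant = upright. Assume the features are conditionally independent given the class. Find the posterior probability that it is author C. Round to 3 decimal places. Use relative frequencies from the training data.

0.173

author B: (105/142) × (16/105) × (98/105) × (26/105) × (101/105) ≈ 0.0250487
author C: (37/142) × (7/37) × (30/37) × (15/37) × (12/37) ≈ 0.00525531
P(author C | x) = 0.00525531 / 0.03030401 ≈ 0.173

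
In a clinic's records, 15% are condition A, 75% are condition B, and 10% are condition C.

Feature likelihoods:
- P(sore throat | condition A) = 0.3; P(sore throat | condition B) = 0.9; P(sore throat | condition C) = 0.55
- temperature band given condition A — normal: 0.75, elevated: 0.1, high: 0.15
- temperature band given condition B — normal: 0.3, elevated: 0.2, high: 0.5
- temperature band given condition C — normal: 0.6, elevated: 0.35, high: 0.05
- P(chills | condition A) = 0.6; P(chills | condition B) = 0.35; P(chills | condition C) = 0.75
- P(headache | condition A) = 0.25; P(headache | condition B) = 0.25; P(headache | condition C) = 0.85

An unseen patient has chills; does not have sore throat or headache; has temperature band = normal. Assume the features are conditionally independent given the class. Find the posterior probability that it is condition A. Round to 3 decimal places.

0.798

condition A: 0.15 × (1−0.3) × 0.75 × 0.6 × (1−0.25) = 0.0354375
condition B: 0.75 × (1−0.9) × 0.3 × 0.35 × (1−0.25) = 0.00590625
condition C: 0.1 × (1−0.55) × 0.6 × 0.75 × (1−0.85) = 0.0030375
P(condition A | x) = 0.0354375 / 0.04438125 ≈ 0.798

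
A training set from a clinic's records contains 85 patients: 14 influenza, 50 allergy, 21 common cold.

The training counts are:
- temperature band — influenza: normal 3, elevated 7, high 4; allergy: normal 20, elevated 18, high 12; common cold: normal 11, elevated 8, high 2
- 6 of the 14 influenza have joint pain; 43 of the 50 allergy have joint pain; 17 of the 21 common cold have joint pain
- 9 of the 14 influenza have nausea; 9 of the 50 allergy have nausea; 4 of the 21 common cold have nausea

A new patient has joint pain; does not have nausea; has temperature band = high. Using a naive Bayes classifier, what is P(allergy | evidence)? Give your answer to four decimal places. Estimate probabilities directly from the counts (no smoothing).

0.8148

influenza: (14/85) × (4/14) × (6/14) × (5/14) ≈ 0.00720288
allergy: (50/85) × (12/50) × (43/50) × (41/50) ≈ 0.0995576
common cold: (21/85) × (2/21) × (17/21) × (17/21) ≈ 0.0154195
P(allergy | x) = 0.0995576 / 0.12217998 ≈ 0.8148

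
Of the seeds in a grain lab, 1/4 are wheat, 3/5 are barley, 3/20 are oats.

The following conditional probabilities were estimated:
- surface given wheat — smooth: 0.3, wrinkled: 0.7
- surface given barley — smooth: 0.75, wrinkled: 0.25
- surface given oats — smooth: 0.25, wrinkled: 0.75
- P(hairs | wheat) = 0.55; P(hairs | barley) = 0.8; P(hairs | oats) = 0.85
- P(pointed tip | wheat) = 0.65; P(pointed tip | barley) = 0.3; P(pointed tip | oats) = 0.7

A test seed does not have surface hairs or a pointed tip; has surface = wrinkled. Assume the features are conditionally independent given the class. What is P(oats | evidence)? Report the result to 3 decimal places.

0.094

wheat: 0.25 × 0.7 × (1−0.55) × (1−0.65) = 0.0275625
barley: 0.6 × 0.25 × (1−0.8) × (1−0.3) = 0.021
oats: 0.15 × 0.75 × (1−0.85) × (1−0.7) = 0.0050625
P(oats | x) = 0.0050625 / 0.053625 ≈ 0.094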